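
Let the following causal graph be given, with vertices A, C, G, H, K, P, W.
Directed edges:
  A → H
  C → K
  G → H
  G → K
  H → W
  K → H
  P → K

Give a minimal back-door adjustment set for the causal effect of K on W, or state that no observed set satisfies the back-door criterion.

desc(K)\{K}={H,W}; candidates ⊆ {A,C,G,P}.
size 0: {}; under {} K still reaches {C,G,H,P,W} ∋ W.
{G}: K⊥W given {G} in G with K→· removed — back-door holds.

K→W: minimal back-door set {G}.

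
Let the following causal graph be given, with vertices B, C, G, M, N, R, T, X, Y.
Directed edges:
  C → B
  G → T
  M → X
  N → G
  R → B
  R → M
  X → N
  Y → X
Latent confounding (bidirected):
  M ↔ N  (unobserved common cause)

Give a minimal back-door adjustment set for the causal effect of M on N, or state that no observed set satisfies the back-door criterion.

M→N: no observed back-door set.

desc(M)\{M}={G,N,T,X}; candidates ⊆ {B,C,R,Y}.
M↔N: latent back-door arc(s) into M.
size 0: {}; under {} M still reaches {B,G,N,R,T} ∋ N.
size 1: {B}, {C}, {R} …(+1); under {B} M still reaches {C,G,N,R,T} ∋ N.
size 2: {B,C}, {B,R}, {B,Y} …(+3); under {B,C} M still reaches {G,N,R,T} ∋ N.
M↔N cannot be blocked by any observed set — no back-door set.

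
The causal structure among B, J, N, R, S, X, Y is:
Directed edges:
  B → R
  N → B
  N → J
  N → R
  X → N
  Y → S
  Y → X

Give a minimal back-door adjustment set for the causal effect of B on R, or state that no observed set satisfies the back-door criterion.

B→R: minimal back-door set {N}.

desc(B)\{B}={R}; candidates ⊆ {J,N,S,X,Y}.
size 0: {}; under {} B still reaches {J,N,R,S,X,Y} ∋ R.
{N}: B⊥R given {N} in G with B→· removed — back-door holds.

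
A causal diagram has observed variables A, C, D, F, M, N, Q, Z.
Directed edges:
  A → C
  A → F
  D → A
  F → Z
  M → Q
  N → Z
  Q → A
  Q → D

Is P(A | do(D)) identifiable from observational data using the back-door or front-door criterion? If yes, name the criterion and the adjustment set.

P(A|do(D)): backdoor, adjust for {Q}.

desc(D)\{D}={A,C,F,Z}; candidates ⊆ {M,N,Q}.
size 0: {}; under {} D still reaches {A,C,F,M,Q,Z} ∋ A.
{Q}: D⊥A given {Q} in G with D→· removed — back-door holds.
P(A|do(D)) = Σ_{Q} P(A|D,Q)·P(Q).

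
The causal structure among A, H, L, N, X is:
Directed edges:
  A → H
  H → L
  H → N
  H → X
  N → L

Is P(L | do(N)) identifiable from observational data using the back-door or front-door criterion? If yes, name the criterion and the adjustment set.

desc(N)\{N}={L}; candidates ⊆ {A,H,X}.
size 0: {}; under {} N still reaches {A,H,L,X} ∋ L.
{H}: N⊥L given {H} in G with N→· removed — back-door holds.
P(L|do(N)) = Σ_{H} P(L|N,H)·P(H).

P(L|do(N)): backdoor, adjust for {H}.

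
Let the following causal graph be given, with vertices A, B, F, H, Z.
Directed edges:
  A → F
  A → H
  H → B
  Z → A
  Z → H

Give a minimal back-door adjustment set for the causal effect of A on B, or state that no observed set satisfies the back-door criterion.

desc(A)\{A}={B,F,H}; candidates ⊆ {Z}.
size 0: {}; under {} A still reaches {B,H,Z} ∋ B.
{Z}: A⊥B given {Z} in G with A→· removed — back-door holds.

A→B: minimal back-door set {Z}.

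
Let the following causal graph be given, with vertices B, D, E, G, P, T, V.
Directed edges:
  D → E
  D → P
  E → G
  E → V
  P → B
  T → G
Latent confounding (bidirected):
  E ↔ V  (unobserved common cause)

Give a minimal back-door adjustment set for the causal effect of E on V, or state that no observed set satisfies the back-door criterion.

E→V: no observed back-door set.

desc(E)\{E}={G,V}; candidates ⊆ {B,D,P,T}.
E↔V: latent back-door arc(s) into E.
size 0: {}; under {} E still reaches {B,D,P,V} ∋ V.
size 1: {B}, {D}, {P} …(+1); under {B} E still reaches {D,P,V} ∋ V.
size 2: {B,D}, {B,P}, {B,T} …(+3); under {B,D} E still reaches {V} ∋ V.
E↔V cannot be blocked by any observed set — no back-door set.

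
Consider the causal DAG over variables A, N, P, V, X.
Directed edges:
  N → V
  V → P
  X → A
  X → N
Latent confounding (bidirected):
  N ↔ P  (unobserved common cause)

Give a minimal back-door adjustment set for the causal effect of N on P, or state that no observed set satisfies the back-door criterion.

desc(N)\{N}={P,V}; candidates ⊆ {A,X}.
N↔P: latent back-door arc(s) into N.
size 0: {}; under {} N still reaches {A,P,X} ∋ P.
size 1: {A}, {X}; under {A} N still reaches {P,X} ∋ P.
size 2: {A,X}; under {A,X} N still reaches {P} ∋ P.
N↔P cannot be blocked by any observed set — no back-door set.

N→P: no observed back-door set.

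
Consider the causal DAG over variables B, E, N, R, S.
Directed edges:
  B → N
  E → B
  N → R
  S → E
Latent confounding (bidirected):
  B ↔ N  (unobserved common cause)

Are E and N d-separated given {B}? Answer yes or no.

Bayes-Ball from E | {B} reaches {N,R,S}.
N ∈ reach(E|{B}) ⇒ E ⊥̸ N | {B}.

No — E and N are d-connected given {B}.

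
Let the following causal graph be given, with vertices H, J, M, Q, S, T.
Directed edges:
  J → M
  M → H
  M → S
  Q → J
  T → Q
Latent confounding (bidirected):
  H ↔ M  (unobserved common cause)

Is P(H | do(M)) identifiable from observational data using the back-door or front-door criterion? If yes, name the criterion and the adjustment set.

P(H|do(M)): not identifiable (no BD/FD set).

desc(M)\{M}={H,S}; candidates ⊆ {J,Q,T}.
M↔H: latent back-door arc(s) into M.
size 0: {}; under {} M still reaches {H,J,Q,T} ∋ H.
size 1: {J}, {Q}, {T}; under {J} M still reaches {H} ∋ H.
size 2: {J,Q}, {J,T}, {Q,T}; under {J,Q} M still reaches {H} ∋ H.
M↔H cannot be blocked by any observed set — no back-door set.
No mediator lies on a directed M→…→H path.
Neither criterion identifies P(H|do(M)) in this graph.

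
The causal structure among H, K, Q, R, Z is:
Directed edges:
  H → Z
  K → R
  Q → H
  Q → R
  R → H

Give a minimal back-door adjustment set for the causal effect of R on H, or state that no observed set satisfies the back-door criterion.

desc(R)\{R}={H,Z}; candidates ⊆ {K,Q}.
size 0: {}; under {} R still reaches {H,K,Q,Z} ∋ H.
{Q}: R⊥H given {Q} in G with R→· removed — back-door holds.

R→H: minimal back-door set {Q}.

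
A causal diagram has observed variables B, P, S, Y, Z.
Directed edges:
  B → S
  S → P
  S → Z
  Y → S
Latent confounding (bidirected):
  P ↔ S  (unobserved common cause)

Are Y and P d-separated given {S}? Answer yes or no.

Bayes-Ball from Y | {S} reaches {B,P}.
P ∈ reach(Y|{S}) ⇒ Y ⊥̸ P | {S}.

No — Y and P are d-connected given {S}.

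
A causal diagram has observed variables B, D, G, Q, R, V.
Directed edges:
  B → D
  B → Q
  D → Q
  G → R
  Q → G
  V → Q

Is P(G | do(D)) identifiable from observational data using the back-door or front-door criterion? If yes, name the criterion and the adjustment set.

desc(D)\{D}={G,Q,R}; candidates ⊆ {B,V}.
size 0: {}; under {} D still reaches {B,G,Q,R} ∋ G.
{B}: D⊥G given {B} in G with D→· removed — back-door holds.
P(G|do(D)) = Σ_{B} P(G|D,B)·P(B).

P(G|do(D)): backdoor, adjust for {B}.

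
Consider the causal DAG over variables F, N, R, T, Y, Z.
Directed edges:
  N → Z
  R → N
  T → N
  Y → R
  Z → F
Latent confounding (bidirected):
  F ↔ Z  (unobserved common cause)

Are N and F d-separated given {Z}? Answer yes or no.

No — N and F are d-connected given {Z}.

Bayes-Ball from N | {Z} reaches {F,R,T,Y}.
F ∈ reach(N|{Z}) ⇒ N ⊥̸ F | {Z}.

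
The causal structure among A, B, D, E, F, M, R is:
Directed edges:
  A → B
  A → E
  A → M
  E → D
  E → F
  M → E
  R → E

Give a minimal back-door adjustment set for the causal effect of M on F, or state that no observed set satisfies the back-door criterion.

M→F: minimal back-door set {A}.

desc(M)\{M}={D,E,F}; candidates ⊆ {A,B,R}.
size 0: {}; under {} M still reaches {A,B,D,E,F} ∋ F.
{A}: M⊥F given {A} in G with M→· removed — back-door holds.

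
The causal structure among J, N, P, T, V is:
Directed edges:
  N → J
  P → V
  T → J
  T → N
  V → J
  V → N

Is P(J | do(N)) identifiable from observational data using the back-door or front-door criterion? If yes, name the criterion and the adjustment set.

desc(N)\{N}={J}; candidates ⊆ {P,T,V}.
size 0: {}; under {} N still reaches {J,P,T,V} ∋ J.
size 1: {P}, {T}, {V}; under {P} N still reaches {J,T,V} ∋ J.
{T,V}: N⊥J given {T,V} in G with N→· removed — back-door holds.
P(J|do(N)) = Σ_{T,V} P(J|N,T,V)·P(T,V).

P(J|do(N)): backdoor, adjust for {T, V}.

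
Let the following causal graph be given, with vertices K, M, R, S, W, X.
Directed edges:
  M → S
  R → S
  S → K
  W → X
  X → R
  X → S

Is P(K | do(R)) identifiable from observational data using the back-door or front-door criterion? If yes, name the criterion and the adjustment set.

P(K|do(R)): backdoor, adjust for {X}.

desc(R)\{R}={K,S}; candidates ⊆ {M,W,X}.
size 0: {}; under {} R still reaches {K,S,W,X} ∋ K.
{X}: R⊥K given {X} in G with R→· removed — back-door holds.
P(K|do(R)) = Σ_{X} P(K|R,X)·P(X).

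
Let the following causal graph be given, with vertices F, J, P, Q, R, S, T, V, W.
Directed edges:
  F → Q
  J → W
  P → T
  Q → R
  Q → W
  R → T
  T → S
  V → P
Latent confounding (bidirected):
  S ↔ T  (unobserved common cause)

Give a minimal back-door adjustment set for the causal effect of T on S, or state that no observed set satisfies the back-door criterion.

T→S: no observed back-door set.

desc(T)\{T}={S}; candidates ⊆ {F,J,P,Q,R,V,W}.
T↔S: latent back-door arc(s) into T.
size 0: {}; under {} T still reaches {F,P,Q,R,S,V,W} ∋ S.
size 1: {F}, {J}, {P} …(+4); under {F} T still reaches {P,Q,R,S,V,W} ∋ S.
size 2: {F,J}, {F,P}, {F,Q} …(+18); under {F,J} T still reaches {P,Q,R,S,V,W} ∋ S.
T↔S cannot be blocked by any observed set — no back-door set.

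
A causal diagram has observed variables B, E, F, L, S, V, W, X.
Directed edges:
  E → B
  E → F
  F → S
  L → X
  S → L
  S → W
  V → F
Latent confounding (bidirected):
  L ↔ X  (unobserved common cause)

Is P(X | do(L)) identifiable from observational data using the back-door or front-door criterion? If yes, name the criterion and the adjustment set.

P(X|do(L)): not identifiable (no BD/FD set).

desc(L)\{L}={X}; candidates ⊆ {B,E,F,S,V,W}.
L↔X: latent back-door arc(s) into L.
size 0: {}; under {} L still reaches {B,E,F,S,V,W,X} ∋ X.
size 1: {B}, {E}, {F} …(+3); under {B} L still reaches {E,F,S,V,W,X} ∋ X.
size 2: {B,E}, {B,F}, {B,S} …(+12); under {B,E} L still reaches {F,S,V,W,X} ∋ X.
L↔X cannot be blocked by any observed set — no back-door set.
No mediator lies on a directed L→…→X path.
Neither criterion identifies P(X|do(L)) in this graph.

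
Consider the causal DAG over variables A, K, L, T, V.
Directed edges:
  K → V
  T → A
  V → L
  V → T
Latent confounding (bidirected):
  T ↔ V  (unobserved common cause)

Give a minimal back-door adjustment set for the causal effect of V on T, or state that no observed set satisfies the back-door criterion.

V→T: no observed back-door set.

desc(V)\{V}={A,L,T}; candidates ⊆ {K}.
V↔T: latent back-door arc(s) into V.
size 0: {}; under {} V still reaches {A,K,T} ∋ T.
size 1: {K}; under {K} V still reaches {A,T} ∋ T.
V↔T cannot be blocked by any observed set — no back-door set.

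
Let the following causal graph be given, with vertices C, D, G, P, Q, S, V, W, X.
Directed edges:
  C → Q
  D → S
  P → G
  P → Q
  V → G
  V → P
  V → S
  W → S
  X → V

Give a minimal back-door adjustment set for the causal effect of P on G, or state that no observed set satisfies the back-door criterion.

P→G: minimal back-door set {V}.

desc(P)\{P}={G,Q}; candidates ⊆ {C,D,S,V,W,X}.
size 0: {}; under {} P still reaches {G,S,V,X} ∋ G.
{V}: P⊥G given {V} in G with P→· removed — back-door holds.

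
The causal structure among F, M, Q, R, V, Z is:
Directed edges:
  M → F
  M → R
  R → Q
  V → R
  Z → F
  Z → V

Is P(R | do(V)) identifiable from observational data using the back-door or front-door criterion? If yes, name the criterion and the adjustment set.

desc(V)\{V}={Q,R}; candidates ⊆ {F,M,Z}.
∅: V⊥R given ∅ in G with V→· removed — back-door holds.
P(R|do(V)) = P(R|V) — no adjustment needed.

P(R|do(V)): backdoor, adjust for ∅.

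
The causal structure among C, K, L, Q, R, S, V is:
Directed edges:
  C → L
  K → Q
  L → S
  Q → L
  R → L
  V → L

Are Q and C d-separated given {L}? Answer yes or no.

Bayes-Ball from Q | {L} reaches {C,K,R,V}.
C ∈ reach(Q|{L}) ⇒ Q ⊥̸ C | {L}.

No — Q and C are d-connected given {L}.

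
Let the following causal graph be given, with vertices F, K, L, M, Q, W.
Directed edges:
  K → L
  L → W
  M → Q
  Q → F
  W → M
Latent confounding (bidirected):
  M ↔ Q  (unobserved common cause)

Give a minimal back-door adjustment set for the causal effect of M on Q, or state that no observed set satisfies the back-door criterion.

desc(M)\{M}={F,Q}; candidates ⊆ {K,L,W}.
M↔Q: latent back-door arc(s) into M.
size 0: {}; under {} M still reaches {F,K,L,Q,W} ∋ Q.
size 1: {K}, {L}, {W}; under {K} M still reaches {F,L,Q,W} ∋ Q.
size 2: {K,L}, {K,W}, {L,W}; under {K,L} M still reaches {F,Q,W} ∋ Q.
M↔Q cannot be blocked by any observed set — no back-door set.

M→Q: no observed back-door set.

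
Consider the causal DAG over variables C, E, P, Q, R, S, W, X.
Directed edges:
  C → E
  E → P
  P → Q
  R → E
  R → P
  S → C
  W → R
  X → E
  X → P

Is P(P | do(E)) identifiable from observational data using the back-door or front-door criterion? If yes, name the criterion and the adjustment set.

desc(E)\{E}={P,Q}; candidates ⊆ {C,R,S,W,X}.
size 0: {}; under {} E still reaches {C,P,Q,R,S,W,X} ∋ P.
size 1: {C}, {R}, {S} …(+2); under {C} E still reaches {P,Q,R,W,X} ∋ P.
{R,X}: E⊥P given {R,X} in G with E→· removed — back-door holds.
P(P|do(E)) = Σ_{R,X} P(P|E,R,X)·P(R,X).

P(P|do(E)): backdoor, adjust for {R, X}.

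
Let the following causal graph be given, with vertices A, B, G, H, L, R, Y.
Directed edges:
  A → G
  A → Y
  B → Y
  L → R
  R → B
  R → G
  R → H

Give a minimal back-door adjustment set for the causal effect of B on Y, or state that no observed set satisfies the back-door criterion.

desc(B)\{B}={Y}; candidates ⊆ {A,G,H,L,R}.
∅: B⊥Y given ∅ in G with B→· removed — back-door holds.

B→Y: minimal back-door set ∅.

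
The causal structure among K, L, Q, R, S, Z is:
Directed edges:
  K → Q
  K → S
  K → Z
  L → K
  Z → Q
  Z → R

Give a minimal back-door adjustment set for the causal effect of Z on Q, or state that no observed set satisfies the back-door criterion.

desc(Z)\{Z}={Q,R}; candidates ⊆ {K,L,S}.
size 0: {}; under {} Z still reaches {K,L,Q,S} ∋ Q.
{K}: Z⊥Q given {K} in G with Z→· removed — back-door holds.

Z→Q: minimal back-door set {K}.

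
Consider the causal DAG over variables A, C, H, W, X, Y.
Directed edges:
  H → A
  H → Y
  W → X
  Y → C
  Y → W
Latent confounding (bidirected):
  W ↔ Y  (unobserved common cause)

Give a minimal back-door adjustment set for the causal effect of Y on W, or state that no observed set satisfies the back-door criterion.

desc(Y)\{Y}={C,W,X}; candidates ⊆ {A,H}.
Y↔W: latent back-door arc(s) into Y.
size 0: {}; under {} Y still reaches {A,H,W,X} ∋ W.
size 1: {A}, {H}; under {A} Y still reaches {H,W,X} ∋ W.
size 2: {A,H}; under {A,H} Y still reaches {W,X} ∋ W.
Y↔W cannot be blocked by any observed set — no back-door set.

Y→W: no observed back-door set.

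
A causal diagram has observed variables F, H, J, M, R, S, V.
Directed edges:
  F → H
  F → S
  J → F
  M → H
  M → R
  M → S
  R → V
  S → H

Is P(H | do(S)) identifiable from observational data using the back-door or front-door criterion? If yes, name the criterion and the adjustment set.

P(H|do(S)): backdoor, adjust for {F, M}.

desc(S)\{S}={H}; candidates ⊆ {F,J,M,R,V}.
size 0: {}; under {} S still reaches {F,H,J,M,R,V} ∋ H.
size 1: {F}, {J}, {M} …(+2); under {F} S still reaches {H,M,R,V} ∋ H.
{F,M}: S⊥H given {F,M} in G with S→· removed — back-door holds.
P(H|do(S)) = Σ_{F,M} P(H|S,F,M)·P(F,M).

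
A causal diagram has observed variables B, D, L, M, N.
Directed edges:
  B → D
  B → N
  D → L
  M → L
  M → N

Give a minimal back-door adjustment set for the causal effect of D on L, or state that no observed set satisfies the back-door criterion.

D→L: minimal back-door set ∅.

desc(D)\{D}={L}; candidates ⊆ {B,M,N}.
∅: D⊥L given ∅ in G with D→· removed — back-door holds.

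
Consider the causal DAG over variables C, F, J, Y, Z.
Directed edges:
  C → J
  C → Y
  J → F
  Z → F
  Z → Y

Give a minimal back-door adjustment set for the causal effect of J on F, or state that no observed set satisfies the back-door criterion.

desc(J)\{J}={F}; candidates ⊆ {C,Y,Z}.
∅: J⊥F given ∅ in G with J→· removed — back-door holds.

J→F: minimal back-door set ∅.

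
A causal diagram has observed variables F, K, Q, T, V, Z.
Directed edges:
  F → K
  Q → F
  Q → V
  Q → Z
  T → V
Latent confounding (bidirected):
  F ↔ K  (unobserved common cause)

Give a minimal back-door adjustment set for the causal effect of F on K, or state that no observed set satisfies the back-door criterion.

F→K: no observed back-door set.

desc(F)\{F}={K}; candidates ⊆ {Q,T,V,Z}.
F↔K: latent back-door arc(s) into F.
size 0: {}; under {} F still reaches {K,Q,V,Z} ∋ K.
size 1: {Q}, {T}, {V} …(+1); under {Q} F still reaches {K} ∋ K.
size 2: {Q,T}, {Q,V}, {Q,Z} …(+3); under {Q,T} F still reaches {K} ∋ K.
F↔K cannot be blocked by any observed set — no back-door set.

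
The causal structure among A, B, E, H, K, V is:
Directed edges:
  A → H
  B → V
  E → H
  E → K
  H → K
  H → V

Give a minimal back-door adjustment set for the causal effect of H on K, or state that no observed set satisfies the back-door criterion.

H→K: minimal back-door set {E}.

desc(H)\{H}={K,V}; candidates ⊆ {A,B,E}.
size 0: {}; under {} H still reaches {A,E,K} ∋ K.
{E}: H⊥K given {E} in G with H→· removed — back-door holds.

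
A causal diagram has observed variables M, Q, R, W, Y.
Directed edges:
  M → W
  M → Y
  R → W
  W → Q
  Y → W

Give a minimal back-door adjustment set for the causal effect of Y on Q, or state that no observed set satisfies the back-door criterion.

Y→Q: minimal back-door set {M}.

desc(Y)\{Y}={Q,W}; candidates ⊆ {M,R}.
size 0: {}; under {} Y still reaches {M,Q,W} ∋ Q.
{M}: Y⊥Q given {M} in G with Y→· removed — back-door holds.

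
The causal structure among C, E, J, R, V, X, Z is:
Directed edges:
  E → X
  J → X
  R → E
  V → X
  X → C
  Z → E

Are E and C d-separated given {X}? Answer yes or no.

Yes — E ⊥ C | {X}.

Bayes-Ball from E | {X} reaches {J,R,V,Z}.
C ∉ reach(E|{X}) ⇒ E ⊥ C | {X}.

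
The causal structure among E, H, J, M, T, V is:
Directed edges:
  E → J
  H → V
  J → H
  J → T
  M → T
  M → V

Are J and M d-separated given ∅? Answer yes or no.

Yes — J ⊥ M | ∅.

Bayes-Ball from J | ∅ reaches {E,H,T,V}.
M ∉ reach(J|∅) ⇒ J ⊥ M | ∅.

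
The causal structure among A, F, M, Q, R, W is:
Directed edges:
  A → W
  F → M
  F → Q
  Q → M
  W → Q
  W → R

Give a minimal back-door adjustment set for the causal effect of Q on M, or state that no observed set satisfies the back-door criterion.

desc(Q)\{Q}={M}; candidates ⊆ {A,F,R,W}.
size 0: {}; under {} Q still reaches {A,F,M,R,W} ∋ M.
{F}: Q⊥M given {F} in G with Q→· removed — back-door holds.

Q→M: minimal back-door set {F}.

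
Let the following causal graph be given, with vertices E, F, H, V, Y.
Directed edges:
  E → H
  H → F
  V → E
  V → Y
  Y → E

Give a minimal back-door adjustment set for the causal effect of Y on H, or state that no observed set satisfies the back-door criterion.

Y→H: minimal back-door set {V}.

desc(Y)\{Y}={E,F,H}; candidates ⊆ {V}.
size 0: {}; under {} Y still reaches {E,F,H,V} ∋ H.
{V}: Y⊥H given {V} in G with Y→· removed — back-door holds.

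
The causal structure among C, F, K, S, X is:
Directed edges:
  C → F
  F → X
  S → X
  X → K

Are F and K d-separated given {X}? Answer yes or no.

Yes — F ⊥ K | {X}.

Bayes-Ball from F | {X} reaches {C,S}.
K ∉ reach(F|{X}) ⇒ F ⊥ K | {X}.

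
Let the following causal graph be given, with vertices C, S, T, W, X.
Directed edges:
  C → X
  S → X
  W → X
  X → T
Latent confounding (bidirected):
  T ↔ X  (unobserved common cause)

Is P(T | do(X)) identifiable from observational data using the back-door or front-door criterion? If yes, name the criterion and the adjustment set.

desc(X)\{X}={T}; candidates ⊆ {C,S,W}.
X↔T: latent back-door arc(s) into X.
size 0: {}; under {} X still reaches {C,S,T,W} ∋ T.
size 1: {C}, {S}, {W}; under {C} X still reaches {S,T,W} ∋ T.
size 2: {C,S}, {C,W}, {S,W}; under {C,S} X still reaches {T,W} ∋ T.
X↔T cannot be blocked by any observed set — no back-door set.
No mediator lies on a directed X→…→T path.
Neither criterion identifies P(T|do(X)) in this graph.

P(T|do(X)): not identifiable (no BD/FD set).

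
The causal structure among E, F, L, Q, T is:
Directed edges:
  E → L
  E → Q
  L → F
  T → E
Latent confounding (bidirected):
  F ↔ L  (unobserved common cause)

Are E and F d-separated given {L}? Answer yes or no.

No — E and F are d-connected given {L}.

Bayes-Ball from E | {L} reaches {F,Q,T}.
F ∈ reach(E|{L}) ⇒ E ⊥̸ F | {L}.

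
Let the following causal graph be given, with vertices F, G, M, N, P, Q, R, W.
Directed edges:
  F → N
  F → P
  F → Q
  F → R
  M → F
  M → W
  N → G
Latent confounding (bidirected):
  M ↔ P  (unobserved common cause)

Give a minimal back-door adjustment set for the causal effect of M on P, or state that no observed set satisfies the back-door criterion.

M→P: no observed back-door set.

desc(M)\{M}={F,G,N,P,Q,R,W}; candidates ⊆ {—}.
M↔P: latent back-door arc(s) into M.
size 0: {}; under {} M still reaches {P} ∋ P.
M↔P cannot be blocked by any observed set — no back-door set.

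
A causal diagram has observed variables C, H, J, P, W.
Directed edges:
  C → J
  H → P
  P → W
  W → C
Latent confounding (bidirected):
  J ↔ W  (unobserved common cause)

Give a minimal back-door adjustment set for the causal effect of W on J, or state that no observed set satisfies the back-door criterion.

desc(W)\{W}={C,J}; candidates ⊆ {H,P}.
W↔J: latent back-door arc(s) into W.
size 0: {}; under {} W still reaches {H,J,P} ∋ J.
size 1: {H}, {P}; under {H} W still reaches {J,P} ∋ J.
size 2: {H,P}; under {H,P} W still reaches {J} ∋ J.
W↔J cannot be blocked by any observed set — no back-door set.

W→J: no observed back-door set.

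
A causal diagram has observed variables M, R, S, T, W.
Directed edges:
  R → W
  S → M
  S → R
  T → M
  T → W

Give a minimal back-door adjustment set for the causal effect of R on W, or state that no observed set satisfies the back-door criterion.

desc(R)\{R}={W}; candidates ⊆ {M,S,T}.
∅: R⊥W given ∅ in G with R→· removed — back-door holds.

R→W: minimal back-door set ∅.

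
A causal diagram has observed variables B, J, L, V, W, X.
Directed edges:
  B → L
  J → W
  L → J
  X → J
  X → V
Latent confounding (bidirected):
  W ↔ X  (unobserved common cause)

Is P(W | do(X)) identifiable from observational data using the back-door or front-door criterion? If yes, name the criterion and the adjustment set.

P(W|do(X)): frontdoor, adjust for {J}.

desc(X)\{X}={J,V,W}; candidates ⊆ {B,L}.
X↔W: latent back-door arc(s) into X.
size 0: {}; under {} X still reaches {W} ∋ W.
size 1: {B}, {L}; under {B} X still reaches {W} ∋ W.
size 2: {B,L}; under {B,L} X still reaches {W} ∋ W.
X↔W cannot be blocked by any observed set — no back-door set.
{J}: (i) intercepts every directed X→W path; (ii) no back-door X→{J}; (iii) {X} blocks every back-door {J}→W. Front-door holds.
P(W|do(X)) = Σ_{J} P(J|X) Σ_{X'} P(W|J,X')P(X').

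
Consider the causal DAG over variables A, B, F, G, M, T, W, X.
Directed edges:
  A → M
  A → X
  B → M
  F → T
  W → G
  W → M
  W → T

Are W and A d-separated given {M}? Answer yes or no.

No — W and A are d-connected given {M}.

Bayes-Ball from W | {M} reaches {A,B,G,T,X}.
A ∈ reach(W|{M}) ⇒ W ⊥̸ A | {M}.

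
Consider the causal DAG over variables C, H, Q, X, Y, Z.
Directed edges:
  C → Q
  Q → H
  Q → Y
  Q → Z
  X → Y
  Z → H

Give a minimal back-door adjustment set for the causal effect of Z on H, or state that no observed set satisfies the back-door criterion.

desc(Z)\{Z}={H}; candidates ⊆ {C,Q,X,Y}.
size 0: {}; under {} Z still reaches {C,H,Q,Y} ∋ H.
{Q}: Z⊥H given {Q} in G with Z→· removed — back-door holds.

Z→H: minimal back-door set {Q}.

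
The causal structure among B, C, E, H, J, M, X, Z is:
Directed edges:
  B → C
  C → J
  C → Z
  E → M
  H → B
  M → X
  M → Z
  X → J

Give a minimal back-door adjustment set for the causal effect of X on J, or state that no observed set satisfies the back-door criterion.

desc(X)\{X}={J}; candidates ⊆ {B,C,E,H,M,Z}.
∅: X⊥J given ∅ in G with X→· removed — back-door holds.

X→J: minimal back-door set ∅.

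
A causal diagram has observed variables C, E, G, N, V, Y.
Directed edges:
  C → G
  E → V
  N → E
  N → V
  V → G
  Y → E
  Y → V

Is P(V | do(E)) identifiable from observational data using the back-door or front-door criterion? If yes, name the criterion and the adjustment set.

P(V|do(E)): backdoor, adjust for {N, Y}.

desc(E)\{E}={G,V}; candidates ⊆ {C,N,Y}.
size 0: {}; under {} E still reaches {G,N,V,Y} ∋ V.
size 1: {C}, {N}, {Y}; under {C} E still reaches {G,N,V,Y} ∋ V.
{N,Y}: E⊥V given {N,Y} in G with E→· removed — back-door holds.
P(V|do(E)) = Σ_{N,Y} P(V|E,N,Y)·P(N,Y).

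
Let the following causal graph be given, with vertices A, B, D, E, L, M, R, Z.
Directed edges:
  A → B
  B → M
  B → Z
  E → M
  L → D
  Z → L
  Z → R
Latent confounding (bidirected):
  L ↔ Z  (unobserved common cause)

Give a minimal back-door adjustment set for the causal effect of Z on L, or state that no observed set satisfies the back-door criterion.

Z→L: no observed back-door set.

desc(Z)\{Z}={D,L,R}; candidates ⊆ {A,B,E,M}.
Z↔L: latent back-door arc(s) into Z.
size 0: {}; under {} Z still reaches {A,B,D,L,M} ∋ L.
size 1: {A}, {B}, {E} …(+1); under {A} Z still reaches {B,D,L,M} ∋ L.
size 2: {A,B}, {A,E}, {A,M} …(+3); under {A,B} Z still reaches {D,L} ∋ L.
Z↔L cannot be blocked by any observed set — no back-door set.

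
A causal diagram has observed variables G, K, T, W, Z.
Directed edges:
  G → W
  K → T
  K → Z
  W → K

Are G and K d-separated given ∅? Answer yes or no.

No — G and K are d-connected given ∅.

Bayes-Ball from G | ∅ reaches {K,T,W,Z}.
K ∈ reach(G|∅) ⇒ G ⊥̸ K | ∅.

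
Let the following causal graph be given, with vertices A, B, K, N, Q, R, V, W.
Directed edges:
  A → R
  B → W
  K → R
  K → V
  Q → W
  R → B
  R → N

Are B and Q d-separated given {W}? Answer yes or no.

Bayes-Ball from B | {W} reaches {A,K,N,Q,R,V}.
Q ∈ reach(B|{W}) ⇒ B ⊥̸ Q | {W}.

No — B and Q are d-connected given {W}.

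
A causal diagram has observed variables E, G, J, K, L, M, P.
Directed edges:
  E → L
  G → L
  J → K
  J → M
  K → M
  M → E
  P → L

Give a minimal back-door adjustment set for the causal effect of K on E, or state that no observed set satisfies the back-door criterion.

K→E: minimal back-door set {J}.

desc(K)\{K}={E,L,M}; candidates ⊆ {G,J,P}.
size 0: {}; under {} K still reaches {E,J,L,M} ∋ E.
{J}: K⊥E given {J} in G with K→· removed — back-door holds.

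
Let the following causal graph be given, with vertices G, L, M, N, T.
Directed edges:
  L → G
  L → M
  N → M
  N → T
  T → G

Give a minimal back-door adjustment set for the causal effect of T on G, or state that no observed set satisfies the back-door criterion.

T→G: minimal back-door set ∅.

desc(T)\{T}={G}; candidates ⊆ {L,M,N}.
∅: T⊥G given ∅ in G with T→· removed — back-door holds.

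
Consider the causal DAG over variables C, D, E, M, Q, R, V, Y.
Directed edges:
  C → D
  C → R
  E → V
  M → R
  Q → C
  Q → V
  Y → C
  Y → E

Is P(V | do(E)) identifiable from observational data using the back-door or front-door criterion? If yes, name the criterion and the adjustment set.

P(V|do(E)): backdoor, adjust for ∅.

desc(E)\{E}={V}; candidates ⊆ {C,D,M,Q,R,Y}.
∅: E⊥V given ∅ in G with E→· removed — back-door holds.
P(V|do(E)) = P(V|E) — no adjustment needed.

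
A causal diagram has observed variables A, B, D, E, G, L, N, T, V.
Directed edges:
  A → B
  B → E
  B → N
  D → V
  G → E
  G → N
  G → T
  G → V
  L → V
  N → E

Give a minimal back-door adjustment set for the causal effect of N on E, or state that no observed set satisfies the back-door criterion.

N→E: minimal back-door set {B, G}.

desc(N)\{N}={E}; candidates ⊆ {A,B,D,G,L,T,V}.
size 0: {}; under {} N still reaches {A,B,E,G,T,V} ∋ E.
size 1: {A}, {B}, {D} …(+4); under {A} N still reaches {B,E,G,T,V} ∋ E.
{B,G}: N⊥E given {B,G} in G with N→· removed — back-door holds.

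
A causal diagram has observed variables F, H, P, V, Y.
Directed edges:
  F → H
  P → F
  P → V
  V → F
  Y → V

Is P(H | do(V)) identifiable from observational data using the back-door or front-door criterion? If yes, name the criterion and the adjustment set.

P(H|do(V)): backdoor, adjust for {P}.

desc(V)\{V}={F,H}; candidates ⊆ {P,Y}.
size 0: {}; under {} V still reaches {F,H,P,Y} ∋ H.
{P}: V⊥H given {P} in G with V→· removed — back-door holds.
P(H|do(V)) = Σ_{P} P(H|V,P)·P(P).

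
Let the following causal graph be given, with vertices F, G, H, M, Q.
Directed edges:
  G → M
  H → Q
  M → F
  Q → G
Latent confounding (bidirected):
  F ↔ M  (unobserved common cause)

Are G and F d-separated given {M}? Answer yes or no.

Bayes-Ball from G | {M} reaches {F,H,Q}.
F ∈ reach(G|{M}) ⇒ G ⊥̸ F | {M}.

No — G and F are d-connected given {M}.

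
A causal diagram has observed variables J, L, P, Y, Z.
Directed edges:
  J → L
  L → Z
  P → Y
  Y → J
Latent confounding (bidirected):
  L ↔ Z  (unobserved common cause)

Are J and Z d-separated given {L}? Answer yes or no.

Bayes-Ball from J | {L} reaches {P,Y,Z}.
Z ∈ reach(J|{L}) ⇒ J ⊥̸ Z | {L}.

No — J and Z are d-connected given {L}.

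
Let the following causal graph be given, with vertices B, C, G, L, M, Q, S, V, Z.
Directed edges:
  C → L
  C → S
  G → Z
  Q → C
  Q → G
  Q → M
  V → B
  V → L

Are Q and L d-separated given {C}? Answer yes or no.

Bayes-Ball from Q | {C} reaches {G,M,Z}.
L ∉ reach(Q|{C}) ⇒ Q ⊥ L | {C}.

Yes — Q ⊥ L | {C}.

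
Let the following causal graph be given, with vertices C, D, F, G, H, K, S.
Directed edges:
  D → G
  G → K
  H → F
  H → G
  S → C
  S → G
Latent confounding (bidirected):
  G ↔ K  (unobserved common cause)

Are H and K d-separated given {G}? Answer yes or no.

Bayes-Ball from H | {G} reaches {C,D,F,K,S}.
K ∈ reach(H|{G}) ⇒ H ⊥̸ K | {G}.

No — H and K are d-connected given {G}.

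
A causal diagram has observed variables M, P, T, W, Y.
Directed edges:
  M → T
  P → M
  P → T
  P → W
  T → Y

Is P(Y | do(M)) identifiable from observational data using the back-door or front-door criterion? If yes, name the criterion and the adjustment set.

desc(M)\{M}={T,Y}; candidates ⊆ {P,W}.
size 0: {}; under {} M still reaches {P,T,W,Y} ∋ Y.
{P}: M⊥Y given {P} in G with M→· removed — back-door holds.
P(Y|do(M)) = Σ_{P} P(Y|M,P)·P(P).

P(Y|do(M)): backdoor, adjust for {P}.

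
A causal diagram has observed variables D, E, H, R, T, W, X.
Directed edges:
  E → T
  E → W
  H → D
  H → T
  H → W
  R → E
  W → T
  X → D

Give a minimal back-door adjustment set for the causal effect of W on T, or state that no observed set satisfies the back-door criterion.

desc(W)\{W}={T}; candidates ⊆ {D,E,H,R,X}.
size 0: {}; under {} W still reaches {D,E,H,R,T} ∋ T.
size 1: {D}, {E}, {H} …(+2); under {D} W still reaches {E,H,R,T,X} ∋ T.
{E,H}: W⊥T given {E,H} in G with W→· removed — back-door holds.

W→T: minimal back-door set {E, H}.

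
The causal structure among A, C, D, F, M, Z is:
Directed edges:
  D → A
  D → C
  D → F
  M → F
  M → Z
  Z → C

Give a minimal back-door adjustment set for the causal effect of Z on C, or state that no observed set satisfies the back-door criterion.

desc(Z)\{Z}={C}; candidates ⊆ {A,D,F,M}.
∅: Z⊥C given ∅ in G with Z→· removed — back-door holds.

Z→C: minimal back-door set ∅.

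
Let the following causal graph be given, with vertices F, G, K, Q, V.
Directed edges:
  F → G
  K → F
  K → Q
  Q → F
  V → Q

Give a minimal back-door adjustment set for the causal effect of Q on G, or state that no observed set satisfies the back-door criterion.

Q→G: minimal back-door set {K}.

desc(Q)\{Q}={F,G}; candidates ⊆ {K,V}.
size 0: {}; under {} Q still reaches {F,G,K,V} ∋ G.
{K}: Q⊥G given {K} in G with Q→· removed — back-door holds.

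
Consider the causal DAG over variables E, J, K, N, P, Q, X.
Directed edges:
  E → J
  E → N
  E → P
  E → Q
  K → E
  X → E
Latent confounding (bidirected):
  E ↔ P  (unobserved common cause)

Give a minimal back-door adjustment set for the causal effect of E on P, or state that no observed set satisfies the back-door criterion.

desc(E)\{E}={J,N,P,Q}; candidates ⊆ {K,X}.
E↔P: latent back-door arc(s) into E.
size 0: {}; under {} E still reaches {K,P,X} ∋ P.
size 1: {K}, {X}; under {K} E still reaches {P,X} ∋ P.
size 2: {K,X}; under {K,X} E still reaches {P} ∋ P.
E↔P cannot be blocked by any observed set — no back-door set.

E→P: no observed back-door set.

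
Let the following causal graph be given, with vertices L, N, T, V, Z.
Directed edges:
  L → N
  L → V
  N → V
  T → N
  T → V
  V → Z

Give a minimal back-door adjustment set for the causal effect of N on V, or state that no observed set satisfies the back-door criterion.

desc(N)\{N}={V,Z}; candidates ⊆ {L,T}.
size 0: {}; under {} N still reaches {L,T,V,Z} ∋ V.
size 1: {L}, {T}; under {L} N still reaches {T,V,Z} ∋ V.
{L,T}: N⊥V given {L,T} in G with N→· removed — back-door holds.

N→V: minimal back-door set {L, T}.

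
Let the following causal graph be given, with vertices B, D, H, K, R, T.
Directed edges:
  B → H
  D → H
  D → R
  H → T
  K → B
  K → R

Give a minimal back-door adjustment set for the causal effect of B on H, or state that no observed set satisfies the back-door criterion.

B→H: minimal back-door set ∅.

desc(B)\{B}={H,T}; candidates ⊆ {D,K,R}.
∅: B⊥H given ∅ in G with B→· removed — back-door holds.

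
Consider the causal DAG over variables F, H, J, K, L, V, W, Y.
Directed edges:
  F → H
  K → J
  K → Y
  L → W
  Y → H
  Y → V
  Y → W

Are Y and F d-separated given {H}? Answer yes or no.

Bayes-Ball from Y | {H} reaches {F,J,K,V,W}.
F ∈ reach(Y|{H}) ⇒ Y ⊥̸ F | {H}.

No — Y and F are d-connected given {H}.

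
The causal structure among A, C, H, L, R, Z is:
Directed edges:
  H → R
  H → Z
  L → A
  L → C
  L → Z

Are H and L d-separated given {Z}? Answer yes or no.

Bayes-Ball from H | {Z} reaches {A,C,L,R}.
L ∈ reach(H|{Z}) ⇒ H ⊥̸ L | {Z}.

No — H and L are d-connected given {Z}.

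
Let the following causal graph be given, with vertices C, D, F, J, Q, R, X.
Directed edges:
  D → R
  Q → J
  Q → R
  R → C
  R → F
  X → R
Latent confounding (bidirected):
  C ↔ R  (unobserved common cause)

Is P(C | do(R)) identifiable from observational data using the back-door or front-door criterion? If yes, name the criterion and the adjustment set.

desc(R)\{R}={C,F}; candidates ⊆ {D,J,Q,X}.
R↔C: latent back-door arc(s) into R.
size 0: {}; under {} R still reaches {C,D,J,Q,X} ∋ C.
size 1: {D}, {J}, {Q} …(+1); under {D} R still reaches {C,J,Q,X} ∋ C.
size 2: {D,J}, {D,Q}, {D,X} …(+3); under {D,J} R still reaches {C,Q,X} ∋ C.
R↔C cannot be blocked by any observed set — no back-door set.
No mediator lies on a directed R→…→C path.
Neither criterion identifies P(C|do(R)) in this graph.

P(C|do(R)): not identifiable (no BD/FD set).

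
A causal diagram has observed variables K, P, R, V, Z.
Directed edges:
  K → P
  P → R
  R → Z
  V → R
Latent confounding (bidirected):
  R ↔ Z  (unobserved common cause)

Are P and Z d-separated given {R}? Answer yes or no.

No — P and Z are d-connected given {R}.

Bayes-Ball from P | {R} reaches {K,V,Z}.
Z ∈ reach(P|{R}) ⇒ P ⊥̸ Z | {R}.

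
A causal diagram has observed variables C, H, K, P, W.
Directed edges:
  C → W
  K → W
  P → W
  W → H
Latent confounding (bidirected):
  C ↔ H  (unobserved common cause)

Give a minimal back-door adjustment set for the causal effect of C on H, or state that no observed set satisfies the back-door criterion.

desc(C)\{C}={H,W}; candidates ⊆ {K,P}.
C↔H: latent back-door arc(s) into C.
size 0: {}; under {} C still reaches {H} ∋ H.
size 1: {K}, {P}; under {K} C still reaches {H} ∋ H.
size 2: {K,P}; under {K,P} C still reaches {H} ∋ H.
C↔H cannot be blocked by any observed set — no back-door set.

C→H: no observed back-door set.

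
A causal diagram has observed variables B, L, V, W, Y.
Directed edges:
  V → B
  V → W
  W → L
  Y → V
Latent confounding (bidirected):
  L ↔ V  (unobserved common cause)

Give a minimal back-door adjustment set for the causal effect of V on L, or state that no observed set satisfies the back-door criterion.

V→L: no observed back-door set.

desc(V)\{V}={B,L,W}; candidates ⊆ {Y}.
V↔L: latent back-door arc(s) into V.
size 0: {}; under {} V still reaches {L,Y} ∋ L.
size 1: {Y}; under {Y} V still reaches {L} ∋ L.
V↔L cannot be blocked by any observed set — no back-door set.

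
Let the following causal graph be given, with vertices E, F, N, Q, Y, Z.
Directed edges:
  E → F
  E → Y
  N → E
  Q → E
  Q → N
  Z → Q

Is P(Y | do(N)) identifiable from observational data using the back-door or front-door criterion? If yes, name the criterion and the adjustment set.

P(Y|do(N)): backdoor, adjust for {Q}.

desc(N)\{N}={E,F,Y}; candidates ⊆ {Q,Z}.
size 0: {}; under {} N still reaches {E,F,Q,Y,Z} ∋ Y.
{Q}: N⊥Y given {Q} in G with N→· removed — back-door holds.
P(Y|do(N)) = Σ_{Q} P(Y|N,Q)·P(Q).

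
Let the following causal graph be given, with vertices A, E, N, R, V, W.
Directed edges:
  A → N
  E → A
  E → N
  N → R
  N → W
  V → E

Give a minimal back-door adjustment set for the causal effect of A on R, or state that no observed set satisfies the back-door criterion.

A→R: minimal back-door set {E}.

desc(A)\{A}={N,R,W}; candidates ⊆ {E,V}.
size 0: {}; under {} A still reaches {E,N,R,V,W} ∋ R.
{E}: A⊥R given {E} in G with A→· removed — back-door holds.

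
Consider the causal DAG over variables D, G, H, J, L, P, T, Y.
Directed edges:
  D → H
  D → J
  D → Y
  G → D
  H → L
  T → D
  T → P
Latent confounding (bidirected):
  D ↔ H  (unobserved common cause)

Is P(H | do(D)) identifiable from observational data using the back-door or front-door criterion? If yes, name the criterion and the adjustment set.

desc(D)\{D}={H,J,L,Y}; candidates ⊆ {G,P,T}.
D↔H: latent back-door arc(s) into D.
size 0: {}; under {} D still reaches {G,H,L,P,T} ∋ H.
size 1: {G}, {P}, {T}; under {G} D still reaches {H,L,P,T} ∋ H.
size 2: {G,P}, {G,T}, {P,T}; under {G,P} D still reaches {H,L,T} ∋ H.
D↔H cannot be blocked by any observed set — no back-door set.
No mediator lies on a directed D→…→H path.
Neither criterion identifies P(H|do(D)) in this graph.

P(H|do(D)): not identifiable (no BD/FD set).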